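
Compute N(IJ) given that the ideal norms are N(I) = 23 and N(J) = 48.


N(IJ) = N(I) * N(J)
= 23 * 48
= 1104

1104


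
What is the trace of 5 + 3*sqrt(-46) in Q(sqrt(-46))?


Tr(a + b*sqrt(d)) = (a + b*sqrt(d)) + (a - b*sqrt(d)) = 2a
= 2 * (5)
= 10

10


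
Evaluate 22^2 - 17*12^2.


x^2 - d*y^2
= 22^2 - 17*12^2
= 484 - 2448
= -1964

-1964


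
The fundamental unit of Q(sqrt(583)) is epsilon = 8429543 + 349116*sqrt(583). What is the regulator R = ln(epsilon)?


epsilon = 8429543 + 349116*sqrt(583)
= 1.6859e+07
R = ln(1.6859e+07)
= 16.6404

16.6404


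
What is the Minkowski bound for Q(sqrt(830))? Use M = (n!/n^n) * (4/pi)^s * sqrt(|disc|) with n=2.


d = 830, d mod 4 = 2, so disc(K) = 4d = 3320; |disc(K)| = 3320
Real quadratic field, so n = 2, s = r2 = 0, r1 = 2
M = (n!/n^n) * (4/pi)^s * sqrt(|disc(K)|) = (2!/2^2) * (4/pi)^0 * sqrt(3320)
= 0.5 * 1.000000 * 57.619441
= 28.8097

28.8097


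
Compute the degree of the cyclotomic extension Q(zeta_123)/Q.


The degree equals Euler's totient phi(123).
123 = 3 * 41
phi(123) = 80

80


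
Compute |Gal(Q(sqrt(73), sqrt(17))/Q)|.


The 2 square roots of distinct primes are multiplicatively independent over Q,
so [K:Q] = 2^2 and Gal(K/Q) is isomorphic to (Z/2Z)^2.
|Gal| = 2^2 = 4

4


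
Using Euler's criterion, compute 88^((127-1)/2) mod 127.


p = 127 is prime and the exponent is (p-1)/2 = 63, so by Euler's criterion 88^63 = (88/127) = +1 or -1 mod 127.
Compute by square-and-multiply:
  63 = 32 + 16 + 8 + 4 + 2 + 1 (binary 111111)
  Repeated squaring mod 127: 88^1 = 88, 88^2 = 124, 88^4 = 9, 88^8 = 81, 88^16 = 84, 88^32 = 71
  88^63 = 88^32 * 88^16 * 88^8 * 88^4 * 88^2 * 88^1 = 71 * 84 * 81 * 9 * 124 * 88 mod 127
    71 * 84 = 5964 = 122 mod 127
    122 * 81 = 9882 = 103 mod 127
    103 * 9 = 927 = 38 mod 127
    38 * 124 = 4712 = 13 mod 127
    13 * 88 = 1144 = 1 mod 127
  88^63 = 1 mod 127
Result 1: 88 is a quadratic residue mod 127.
88^63 mod 127 = 1

1


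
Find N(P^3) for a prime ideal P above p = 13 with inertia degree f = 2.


N(P^a) = p^(a*f)
= 13^(3*2)
= 13^6
= 4826809

4826809


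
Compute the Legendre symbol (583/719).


p = 719 is prime, so compute (583/719) with the reciprocity algorithm (Jacobi-symbol steps: pull out 2s via (2/n), flip via reciprocity, reduce):
  reciprocity: (583/719) -> -(719/583)
  reduce: (136/583)
  pull out 2: (2/583) = +1  (since 583 mod 8 = 7)
  pull out 2: (2/583) = +1  (since 583 mod 8 = 7)
  pull out 2: (2/583) = +1  (since 583 mod 8 = 7)
  reciprocity: (17/583) -> +(583/17)
  reduce: (5/17)
  reciprocity: (5/17) -> +(17/5)
  reduce: (2/5)
  pull out 2: (2/5) = -1  (since 5 mod 8 = 5)
  (1/5) = 1
Product of signs = 1
(583/719) = 1

1


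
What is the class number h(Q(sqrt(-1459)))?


K = Q(sqrt(-1459)). d mod 4 = 1, so D = disc(K) = d = -1459
h(K) equals the number of primitive reduced positive-definite forms (a, b, c) = a*x^2 + b*x*y + c*y^2 with b^2 - 4ac = D,
where reduced means |b| <= a <= c, with b >= 0 whenever |b| = a or a = c, and primitive means gcd(a, b, c) = 1.
Reduced forces 3a^2 <= |D| = 1459, so 1 <= a <= 22; b must have the parity of D, and c = (b^2 - D)/(4a) must be an integer >= a.
Enumerate a = 1..22, b in [-a, a]:
  a=1: (1, 1, 365)  [1]
  a=2..4: none
  a=5: (5, -1, 73), (5, 1, 73)  [2]
  a=6: none
  a=7: (7, -5, 53), (7, 5, 53)  [2]
  a=8..10: none
  a=11: (11, -9, 35), (11, 9, 35)  [2]
  a=12: none
  a=13: (13, -7, 29), (13, 7, 29)  [2]
  a=14..18: none
  a=19: (19, -17, 23), (19, 17, 23)  [2]
  a=20..22: none
Total reduced forms: 1 + 2 + 2 + 2 + 2 + 2 = 11
h = 11

11


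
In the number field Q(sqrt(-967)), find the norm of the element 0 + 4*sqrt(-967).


N(a + b*sqrt(d)) = a^2 - d*b^2
= (0)^2 - (-967)*(4)^2
= 0 + 15472
= 15472

15472


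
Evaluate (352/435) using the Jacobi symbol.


Compute (352/435) via quadratic reciprocity:
  pull out 2: (2/435) = -1  (since 435 mod 8 = 3)
  pull out 2: (2/435) = -1  (since 435 mod 8 = 3)
  pull out 2: (2/435) = -1  (since 435 mod 8 = 3)
  pull out 2: (2/435) = -1  (since 435 mod 8 = 3)
  pull out 2: (2/435) = -1  (since 435 mod 8 = 3)
  reciprocity: (11/435) -> -(435/11)
  reduce: (6/11)
  pull out 2: (2/11) = -1  (since 11 mod 8 = 3)
  reciprocity: (3/11) -> -(11/3)
  reduce: (2/3)
  pull out 2: (2/3) = -1  (since 3 mod 8 = 3)
  (1/3) = 1
Product of signs = -1

-1


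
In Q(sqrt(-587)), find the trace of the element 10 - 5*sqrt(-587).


Tr(a + b*sqrt(d)) = (a + b*sqrt(d)) + (a - b*sqrt(d)) = 2a
= 2 * (10)
= 20

20


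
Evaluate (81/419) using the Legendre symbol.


p = 419 is prime, so compute (81/419) with the reciprocity algorithm (Jacobi-symbol steps: pull out 2s via (2/n), flip via reciprocity, reduce):
  reciprocity: (81/419) -> +(419/81)
  reduce: (14/81)
  pull out 2: (2/81) = +1  (since 81 mod 8 = 1)
  reciprocity: (7/81) -> +(81/7)
  reduce: (4/7)
  pull out 2: (2/7) = +1  (since 7 mod 8 = 7)
  pull out 2: (2/7) = +1  (since 7 mod 8 = 7)
  (1/7) = 1
Product of signs = 1
(81/419) = 1

1


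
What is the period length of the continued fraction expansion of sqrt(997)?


Run the CF algorithm for sqrt(997).
a_0 = floor(sqrt(997)) = 31; set m_0=0, q_0=1.
Recurrence: m' = q*a - m,  q' = (d - m'^2)/q,  a' = floor((a_0 + m')/q').
  step 1: m=31, q=36, a=1
  step 2: m=5, q=27, a=1
  step 3: m=22, q=19, a=2
  step 4: m=16, q=39, a=1
  step 5: m=23, q=12, a=4
  step 6: m=25, q=31, a=1
  step 7: m=6, q=31, a=1
  step 8: m=25, q=12, a=4
  step 9: m=23, q=39, a=1
  step 10: m=16, q=19, a=2
  step 11: m=22, q=27, a=1
  step 12: m=5, q=36, a=1
  step 13: m=31, q=1, a=62
a_13 = 2*a_0 = 62, so the period closes here.
sqrt(997) = [31; 1, 1, 2, 1, 4, 1, 1, 4, 1, 2, 1, 1, 62]
Period length = 13

13


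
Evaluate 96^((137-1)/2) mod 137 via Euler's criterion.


p = 137 is prime and the exponent is (p-1)/2 = 68, so by Euler's criterion 96^68 = (96/137) = +1 or -1 mod 137.
Compute by square-and-multiply:
  68 = 64 + 4 (binary 1000100)
  Repeated squaring mod 137: 96^1 = 96, 96^2 = 37, 96^4 = 136, 96^8 = 1, 96^16 = 1, 96^32 = 1, 96^64 = 1
  96^68 = 96^64 * 96^4 = 1 * 136 mod 137
    1 * 136 = 136 = 136 mod 137
  96^68 = 136 mod 137
Result 136 = p - 1 = -1 mod 137: 96 is a quadratic non-residue mod 137. As a residue in [0, p-1] the value is 136.
96^68 mod 137 = 136

136


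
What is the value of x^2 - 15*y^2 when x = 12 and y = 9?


x^2 - d*y^2
= 12^2 - 15*9^2
= 144 - 1215
= -1071

-1071


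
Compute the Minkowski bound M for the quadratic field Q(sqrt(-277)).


d = -277, d mod 4 = 3, so disc(K) = 4d = -1108; |disc(K)| = 1108
Imaginary quadratic field, so n = 2, s = r2 = 1, r1 = 0
M = (n!/n^n) * (4/pi)^s * sqrt(|disc(K)|) = (2!/2^2) * (4/pi)^1 * sqrt(1108)
= 0.5 * 1.273240 * 33.286634
= 21.1909

21.1909


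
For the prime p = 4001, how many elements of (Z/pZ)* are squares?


For prime p, the number of non-zero quadratic residues is (p-1)/2.
= (4001-1)/2
= 2000

2000


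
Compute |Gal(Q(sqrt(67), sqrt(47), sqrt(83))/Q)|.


The 3 square roots of distinct primes are multiplicatively independent over Q,
so [K:Q] = 2^3 and Gal(K/Q) is isomorphic to (Z/2Z)^3.
|Gal| = 2^3 = 8

8


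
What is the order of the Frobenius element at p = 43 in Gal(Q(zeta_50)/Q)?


The Frobenius at p in Gal(Q(zeta_n)/Q) = (Z/nZ)* is the class of p, so its order is ord_50(43), the smallest k >= 1 with 43^k = 1 mod 50.
n = 50 = 2 * 5^2, phi(50) = 20; the order divides phi(n).
Divisors of 20: 1, 2, 4, 5, 10, 20
Repeated squaring mod 50: 43^1 = 43, 43^2 = 49, 43^4 = 1, 43^8 = 1, 43^16 = 1
Test divisors in increasing order:
  k=1: 43^1 = 43 mod 50
  k=2: 43^2 = 49 mod 50
  k=4: 43^4 = 1 mod 50  <- first divisor giving 1
Order = 4

4


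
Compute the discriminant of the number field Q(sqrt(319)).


For K = Q(sqrt(d)) with d squarefree: disc(K) = d if d = 1 mod 4, and disc(K) = 4d if d = 2 or 3 mod 4.
Here d = 319, and d mod 4 = 3.
d = 3 mod 4, not 1 (O_K = Z[sqrt(d)]), so disc(K) = 4d = 4 * (319) = 1276

1276


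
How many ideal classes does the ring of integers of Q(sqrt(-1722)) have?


K = Q(sqrt(-1722)). d mod 4 = 2, so D = disc(K) = 4d = -6888
h(K) equals the number of primitive reduced positive-definite forms (a, b, c) = a*x^2 + b*x*y + c*y^2 with b^2 - 4ac = D,
where reduced means |b| <= a <= c, with b >= 0 whenever |b| = a or a = c, and primitive means gcd(a, b, c) = 1.
Reduced forces 3a^2 <= |D| = 6888, so 1 <= a <= 47; b must have the parity of D, and c = (b^2 - D)/(4a) must be an integer >= a.
Enumerate a = 1..47, b in [-a, a]:
  a=1: (1, 0, 1722)  [1]
  a=2: (2, 0, 861)  [1]
  a=3: (3, 0, 574)  [1]
  a=4..5: none
  a=6: (6, 0, 287)  [1]
  a=7: (7, 0, 246)  [1]
  a=8..10: none
  a=11: (11, -8, 158), (11, 8, 158)  [2]
  a=12..13: none
  a=14: (14, 0, 123)  [1]
  a=15..18: none
  a=19: (19, -16, 94), (19, 16, 94)  [2]
  a=20: none
  a=21: (21, 0, 82)  [1]
  a=22: (22, -8, 79), (22, 8, 79)  [2]
  a=23: (23, -14, 77), (23, 14, 77)  [2]
  a=24..30: none
  a=31: (31, -26, 61), (31, 26, 61)  [2]
  a=32: none
  a=33: (33, -30, 59), (33, 30, 59)  [2]
  a=34..37: none
  a=38: (38, -16, 47), (38, 16, 47)  [2]
  a=39..40: none
  a=41: (41, 0, 42)  [1]
  a=42: none
  a=43: (43, -32, 46), (43, 32, 46)  [2]
  a=44..47: none
Total reduced forms: 1 + 1 + 1 + 1 + 1 + 2 + 1 + 2 + 1 + 2 + 2 + 2 + 2 + 2 + 1 + 2 = 24
h = 24

24


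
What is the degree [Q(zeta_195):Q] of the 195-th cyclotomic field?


The degree equals Euler's totient phi(195).
195 = 3 * 5 * 13
phi(195) = 96

96


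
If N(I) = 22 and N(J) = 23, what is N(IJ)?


N(IJ) = N(I) * N(J)
= 22 * 23
= 506

506


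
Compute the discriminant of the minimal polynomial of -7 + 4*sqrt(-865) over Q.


The element -7 + 4*sqrt(-865) has minimal polynomial:
x^2 + 14*x + 13889
Discriminant = (14)^2 - 4*(13889)
= 196 - 55556
= -55360

-55360


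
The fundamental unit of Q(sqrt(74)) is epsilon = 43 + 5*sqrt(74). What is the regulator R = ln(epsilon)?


epsilon = 43 + 5*sqrt(74)
= 86.0116
R = ln(86.0116)
= 4.4545

4.4545


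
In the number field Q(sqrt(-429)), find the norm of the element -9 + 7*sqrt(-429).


N(a + b*sqrt(d)) = a^2 - d*b^2
= (-9)^2 - (-429)*(7)^2
= 81 + 21021
= 21102

21102


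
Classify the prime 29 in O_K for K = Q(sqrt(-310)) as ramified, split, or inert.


K = Q(sqrt(-310)). Since d mod 4 = 2, disc(K) = -1240.
Check p | disc: -1240 mod 29 = 7.
p does not divide disc. Compute Legendre symbol (d/p):
9^((29-1)/2) mod 29 = 1
(d/p) = 1, so p splits: (p) = P*P' with e=1, f=1, g=2.
Therefore p is split.

split


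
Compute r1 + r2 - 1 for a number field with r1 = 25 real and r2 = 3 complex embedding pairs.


By Dirichlet's unit theorem:
rank = r1 + r2 - 1
= 25 + 3 - 1
= 27

27


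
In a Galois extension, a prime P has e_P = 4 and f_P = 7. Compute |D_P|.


|D_P| = e * f
= 4 * 7
= 28

28


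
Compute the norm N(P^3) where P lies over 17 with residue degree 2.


N(P^a) = p^(a*f)
= 17^(3*2)
= 17^6
= 24137569

24137569


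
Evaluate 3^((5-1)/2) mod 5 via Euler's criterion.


p = 5 is prime and the exponent is (p-1)/2 = 2, so by Euler's criterion 3^2 = (3/5) = +1 or -1 mod 5.
Compute by square-and-multiply:
  2 = 2 (binary 10)
  Repeated squaring mod 5: 3^1 = 3, 3^2 = 4
  3^2 = 4 mod 5
Result 4 = p - 1 = -1 mod 5: 3 is a quadratic non-residue mod 5. As a residue in [0, p-1] the value is 4.
3^2 mod 5 = 4

4


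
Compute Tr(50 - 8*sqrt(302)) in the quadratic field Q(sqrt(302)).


Tr(a + b*sqrt(d)) = (a + b*sqrt(d)) + (a - b*sqrt(d)) = 2a
= 2 * (50)
= 100

100


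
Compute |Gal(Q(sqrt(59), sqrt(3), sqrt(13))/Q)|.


The 3 square roots of distinct primes are multiplicatively independent over Q,
so [K:Q] = 2^3 and Gal(K/Q) is isomorphic to (Z/2Z)^3.
|Gal| = 2^3 = 8

8


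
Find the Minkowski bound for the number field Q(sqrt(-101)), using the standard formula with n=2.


d = -101, d mod 4 = 3, so disc(K) = 4d = -404; |disc(K)| = 404
Imaginary quadratic field, so n = 2, s = r2 = 1, r1 = 0
M = (n!/n^n) * (4/pi)^s * sqrt(|disc(K)|) = (2!/2^2) * (4/pi)^1 * sqrt(404)
= 0.5 * 1.273240 * 20.099751
= 12.7959

12.7959


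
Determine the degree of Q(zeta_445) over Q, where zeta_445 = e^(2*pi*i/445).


The degree equals Euler's totient phi(445).
445 = 5 * 89
phi(445) = 352

352


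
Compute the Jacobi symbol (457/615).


Compute (457/615) via quadratic reciprocity:
  reciprocity: (457/615) -> +(615/457)
  reduce: (158/457)
  pull out 2: (2/457) = +1  (since 457 mod 8 = 1)
  reciprocity: (79/457) -> +(457/79)
  reduce: (62/79)
  pull out 2: (2/79) = +1  (since 79 mod 8 = 7)
  reciprocity: (31/79) -> -(79/31)
  reduce: (17/31)
  reciprocity: (17/31) -> +(31/17)
  reduce: (14/17)
  pull out 2: (2/17) = +1  (since 17 mod 8 = 1)
  reciprocity: (7/17) -> +(17/7)
  reduce: (3/7)
  reciprocity: (3/7) -> -(7/3)
  reduce: (1/3)
  (1/3) = 1
Product of signs = 1

1


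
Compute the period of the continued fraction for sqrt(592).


Run the CF algorithm for sqrt(592).
a_0 = floor(sqrt(592)) = 24; set m_0=0, q_0=1.
Recurrence: m' = q*a - m,  q' = (d - m'^2)/q,  a' = floor((a_0 + m')/q').
  step 1: m=24, q=16, a=3
  step 2: m=24, q=1, a=48
a_2 = 2*a_0 = 48, so the period closes here.
sqrt(592) = [24; 3, 48]
Period length = 2

2


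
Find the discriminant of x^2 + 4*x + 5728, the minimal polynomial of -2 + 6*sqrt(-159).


The element -2 + 6*sqrt(-159) has minimal polynomial:
x^2 + 4*x + 5728
Discriminant = (4)^2 - 4*(5728)
= 16 - 22912
= -22896

-22896


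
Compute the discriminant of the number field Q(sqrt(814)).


For K = Q(sqrt(d)) with d squarefree: disc(K) = d if d = 1 mod 4, and disc(K) = 4d if d = 2 or 3 mod 4.
Here d = 814, and d mod 4 = 2.
d = 2 mod 4, not 1 (O_K = Z[sqrt(d)]), so disc(K) = 4d = 4 * (814) = 3256

3256


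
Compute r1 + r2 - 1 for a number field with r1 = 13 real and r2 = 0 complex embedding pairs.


By Dirichlet's unit theorem:
rank = r1 + r2 - 1
= 13 + 0 - 1
= 12

12


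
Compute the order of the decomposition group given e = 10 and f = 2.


|D_P| = e * f
= 10 * 2
= 20

20


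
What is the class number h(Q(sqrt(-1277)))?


K = Q(sqrt(-1277)). d mod 4 = 3, so D = disc(K) = 4d = -5108
h(K) equals the number of primitive reduced positive-definite forms (a, b, c) = a*x^2 + b*x*y + c*y^2 with b^2 - 4ac = D,
where reduced means |b| <= a <= c, with b >= 0 whenever |b| = a or a = c, and primitive means gcd(a, b, c) = 1.
Reduced forces 3a^2 <= |D| = 5108, so 1 <= a <= 41; b must have the parity of D, and c = (b^2 - D)/(4a) must be an integer >= a.
Enumerate a = 1..41, b in [-a, a]:
  a=1: (1, 0, 1277)  [1]
  a=2: (2, 2, 639)  [1]
  a=3: (3, -2, 426), (3, 2, 426)  [2]
  a=4..5: none
  a=6: (6, -2, 213), (6, 2, 213)  [2]
  a=7: (7, -4, 183), (7, 4, 183)  [2]
  a=8: none
  a=9: (9, -2, 142), (9, 2, 142)  [2]
  a=10..12: none
  a=13: (13, -12, 101), (13, 12, 101)  [2]
  a=14: (14, -10, 93), (14, 10, 93)  [2]
  a=15..16: none
  a=17: (17, -14, 78), (17, 14, 78)  [2]
  a=18: (18, -2, 71), (18, 2, 71)  [2]
  a=19..20: none
  a=21: (21, -10, 62), (21, -4, 61), (21, 4, 61), (21, 10, 62)  [4]
  a=22..25: none
  a=26: (26, -14, 51), (26, 14, 51)  [2]
  a=27: (27, -20, 51), (27, 20, 51)  [2]
  a=28: none
  a=29: (29, -24, 49), (29, 24, 49)  [2]
  a=30: none
  a=31: (31, -10, 42), (31, 10, 42)  [2]
  a=32..33: none
  a=34: (34, -14, 39), (34, 14, 39)  [2]
  a=35..38: none
  a=39: (39, -38, 42), (39, 38, 42)  [2]
  a=40..41: none
Total reduced forms: 1 + 1 + 2 + 2 + 2 + 2 + 2 + 2 + 2 + 2 + 4 + 2 + 2 + 2 + 2 + 2 + 2 = 34
h = 34

34


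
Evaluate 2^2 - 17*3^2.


x^2 - d*y^2
= 2^2 - 17*3^2
= 4 - 153
= -149

-149


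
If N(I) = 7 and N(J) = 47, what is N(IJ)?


N(IJ) = N(I) * N(J)
= 7 * 47
= 329

329


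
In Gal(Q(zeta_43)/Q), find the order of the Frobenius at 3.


The Frobenius at p in Gal(Q(zeta_n)/Q) = (Z/nZ)* is the class of p, so its order is ord_43(3), the smallest k >= 1 with 3^k = 1 mod 43.
n = 43 = 43, phi(43) = 42; the order divides phi(n).
Divisors of 42: 1, 2, 3, 6, 7, 14, 21, 42
Repeated squaring mod 43: 3^1 = 3, 3^2 = 9, 3^4 = 38, 3^8 = 25, 3^16 = 23, 3^32 = 13
Test divisors in increasing order:
  k=1: 3^1 = 3 mod 43
  k=2: 3^2 = 9 mod 43
  k=3: 3^3 = 9 * 3 = 27 mod 43
  k=6: 3^6 = 38 * 9 = 41 mod 43
  k=7: 3^7 = 38 * 9 * 3 = 37 mod 43
  k=14: 3^14 = 25 * 38 * 9 = 36 mod 43
  k=21: 3^21 = 23 * 38 * 3 = 42 mod 43
  k=42: 3^42 = 13 * 25 * 9 = 1 mod 43  <- first divisor giving 1
Order = 42

42


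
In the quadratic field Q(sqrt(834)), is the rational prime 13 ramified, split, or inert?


K = Q(sqrt(834)). Since d mod 4 = 2, disc(K) = 3336.
Check p | disc: 3336 mod 13 = 8.
p does not divide disc. Compute Legendre symbol (d/p):
2^((13-1)/2) mod 13 = -1
(d/p) = -1, so p is inert: (p) stays prime with e=1, f=2, g=1.
Therefore p is inert.

inert


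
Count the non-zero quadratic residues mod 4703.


For prime p, the number of non-zero quadratic residues is (p-1)/2.
= (4703-1)/2
= 2351

2351


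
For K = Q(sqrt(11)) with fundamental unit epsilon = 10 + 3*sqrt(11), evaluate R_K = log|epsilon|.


epsilon = 10 + 3*sqrt(11)
= 19.9499
R = ln(19.9499)
= 2.9932

2.9932


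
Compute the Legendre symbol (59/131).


p = 131 is prime, so compute (59/131) with the reciprocity algorithm (Jacobi-symbol steps: pull out 2s via (2/n), flip via reciprocity, reduce):
  reciprocity: (59/131) -> -(131/59)
  reduce: (13/59)
  reciprocity: (13/59) -> +(59/13)
  reduce: (7/13)
  reciprocity: (7/13) -> +(13/7)
  reduce: (6/7)
  pull out 2: (2/7) = +1  (since 7 mod 8 = 7)
  reciprocity: (3/7) -> -(7/3)
  reduce: (1/3)
  (1/3) = 1
Product of signs = 1
(59/131) = 1

1


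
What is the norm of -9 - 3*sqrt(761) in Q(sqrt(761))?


N(a + b*sqrt(d)) = a^2 - d*b^2
= (-9)^2 - (761)*(-3)^2
= 81 - 6849
= -6768

-6768


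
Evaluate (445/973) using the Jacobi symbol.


Compute (445/973) via quadratic reciprocity:
  reciprocity: (445/973) -> +(973/445)
  reduce: (83/445)
  reciprocity: (83/445) -> +(445/83)
  reduce: (30/83)
  pull out 2: (2/83) = -1  (since 83 mod 8 = 3)
  reciprocity: (15/83) -> -(83/15)
  reduce: (8/15)
  pull out 2: (2/15) = +1  (since 15 mod 8 = 7)
  pull out 2: (2/15) = +1  (since 15 mod 8 = 7)
  pull out 2: (2/15) = +1  (since 15 mod 8 = 7)
  (1/15) = 1
Product of signs = 1

1


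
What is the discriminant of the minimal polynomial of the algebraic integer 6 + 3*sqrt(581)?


The element 6 + 3*sqrt(581) has minimal polynomial:
x^2 - 12*x - 5193
Discriminant = (-12)^2 - 4*(-5193)
= 144 + 20772
= 20916

20916


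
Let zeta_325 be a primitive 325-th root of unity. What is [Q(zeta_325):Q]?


The degree equals Euler's totient phi(325).
325 = 5^2 * 13
phi(325) = 240

240


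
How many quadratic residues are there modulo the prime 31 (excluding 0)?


For prime p, the number of non-zero quadratic residues is (p-1)/2.
= (31-1)/2
= 15

15


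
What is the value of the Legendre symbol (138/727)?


p = 727 is prime, so compute (138/727) with the reciprocity algorithm (Jacobi-symbol steps: pull out 2s via (2/n), flip via reciprocity, reduce):
  pull out 2: (2/727) = +1  (since 727 mod 8 = 7)
  reciprocity: (69/727) -> +(727/69)
  reduce: (37/69)
  reciprocity: (37/69) -> +(69/37)
  reduce: (32/37)
  pull out 2: (2/37) = -1  (since 37 mod 8 = 5)
  pull out 2: (2/37) = -1  (since 37 mod 8 = 5)
  pull out 2: (2/37) = -1  (since 37 mod 8 = 5)
  pull out 2: (2/37) = -1  (since 37 mod 8 = 5)
  pull out 2: (2/37) = -1  (since 37 mod 8 = 5)
  (1/37) = 1
Product of signs = -1
(138/727) = -1

-1


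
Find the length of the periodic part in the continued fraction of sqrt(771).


Run the CF algorithm for sqrt(771).
a_0 = floor(sqrt(771)) = 27; set m_0=0, q_0=1.
Recurrence: m' = q*a - m,  q' = (d - m'^2)/q,  a' = floor((a_0 + m')/q').
  step 1: m=27, q=42, a=1
  step 2: m=15, q=13, a=3
  step 3: m=24, q=15, a=3
  step 4: m=21, q=22, a=2
  step 5: m=23, q=11, a=4
  step 6: m=21, q=30, a=1
  step 7: m=9, q=23, a=1
  step 8: m=14, q=25, a=1
  step 9: m=11, q=26, a=1
  step 10: m=15, q=21, a=2
  step 11: m=27, q=2, a=27
  step 12: m=27, q=21, a=2
  step 13: m=15, q=26, a=1
  step 14: m=11, q=25, a=1
  step 15: m=14, q=23, a=1
  step 16: m=9, q=30, a=1
  step 17: m=21, q=11, a=4
  step 18: m=23, q=22, a=2
  step 19: m=21, q=15, a=3
  step 20: m=24, q=13, a=3
  step 21: m=15, q=42, a=1
  step 22: m=27, q=1, a=54
a_22 = 2*a_0 = 54, so the period closes here.
sqrt(771) = [27; 1, 3, 3, 2, 4, 1, 1, 1, 1, 2, 27, 2, 1, 1, 1, 1, 4, 2, 3, 3, 1, 54]
Period length = 22

22


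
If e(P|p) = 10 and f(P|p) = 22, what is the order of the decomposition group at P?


|D_P| = e * f
= 10 * 22
= 220

220


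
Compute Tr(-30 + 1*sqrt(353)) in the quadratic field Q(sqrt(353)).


Tr(a + b*sqrt(d)) = (a + b*sqrt(d)) + (a - b*sqrt(d)) = 2a
= 2 * (-30)
= -60

-60


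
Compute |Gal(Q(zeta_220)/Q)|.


|Gal(Q(zeta_220)/Q)| = phi(220)
= 80

80


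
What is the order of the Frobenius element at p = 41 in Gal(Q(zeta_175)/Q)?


The Frobenius at p in Gal(Q(zeta_n)/Q) = (Z/nZ)* is the class of p, so its order is ord_175(41), the smallest k >= 1 with 41^k = 1 mod 175.
n = 175 = 5^2 * 7, phi(175) = 120; the order divides phi(n).
Divisors of 120: 1, 2, 3, 4, 5, 6, 8, 10, 12, 15, 20, 24, 30, 40, 60, 120
Repeated squaring mod 175: 41^1 = 41, 41^2 = 106, 41^4 = 36, 41^8 = 71, 41^16 = 141, 41^32 = 106, 41^64 = 36
Test divisors in increasing order:
  k=1: 41^1 = 41 mod 175
  k=2: 41^2 = 106 mod 175
  k=3: 41^3 = 106 * 41 = 146 mod 175
  k=4: 41^4 = 36 mod 175
  k=5: 41^5 = 36 * 41 = 76 mod 175
  k=6: 41^6 = 36 * 106 = 141 mod 175
  k=8: 41^8 = 71 mod 175
  k=10: 41^10 = 71 * 106 = 1 mod 175  <- first divisor giving 1
Order = 10

10


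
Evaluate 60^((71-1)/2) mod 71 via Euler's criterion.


p = 71 is prime and the exponent is (p-1)/2 = 35, so by Euler's criterion 60^35 = (60/71) = +1 or -1 mod 71.
Compute by square-and-multiply:
  35 = 32 + 2 + 1 (binary 100011)
  Repeated squaring mod 71: 60^1 = 60, 60^2 = 50, 60^4 = 15, 60^8 = 12, 60^16 = 2, 60^32 = 4
  60^35 = 60^32 * 60^2 * 60^1 = 4 * 50 * 60 mod 71
    4 * 50 = 200 = 58 mod 71
    58 * 60 = 3480 = 1 mod 71
  60^35 = 1 mod 71
Result 1: 60 is a quadratic residue mod 71.
60^35 mod 71 = 1

1


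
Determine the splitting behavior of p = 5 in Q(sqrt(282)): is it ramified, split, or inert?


K = Q(sqrt(282)). Since d mod 4 = 2, disc(K) = 1128.
Check p | disc: 1128 mod 5 = 3.
p does not divide disc. Compute Legendre symbol (d/p):
2^((5-1)/2) mod 5 = -1
(d/p) = -1, so p is inert: (p) stays prime with e=1, f=2, g=1.
Therefore p is inert.

inert


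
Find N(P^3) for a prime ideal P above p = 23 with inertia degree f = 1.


N(P^a) = p^(a*f)
= 23^(3*1)
= 23^3
= 12167

12167


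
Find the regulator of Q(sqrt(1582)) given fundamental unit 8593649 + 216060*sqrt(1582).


epsilon = 8593649 + 216060*sqrt(1582)
= 1.7187e+07
R = ln(1.7187e+07)
= 16.6597

16.6597


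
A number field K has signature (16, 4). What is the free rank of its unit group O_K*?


By Dirichlet's unit theorem:
rank = r1 + r2 - 1
= 16 + 4 - 1
= 19

19


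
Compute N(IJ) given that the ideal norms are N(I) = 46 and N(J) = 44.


N(IJ) = N(I) * N(J)
= 46 * 44
= 2024

2024


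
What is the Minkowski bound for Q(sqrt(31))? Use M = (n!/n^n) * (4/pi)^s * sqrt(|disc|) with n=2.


d = 31, d mod 4 = 3, so disc(K) = 4d = 124; |disc(K)| = 124
Real quadratic field, so n = 2, s = r2 = 0, r1 = 2
M = (n!/n^n) * (4/pi)^s * sqrt(|disc(K)|) = (2!/2^2) * (4/pi)^0 * sqrt(124)
= 0.5 * 1.000000 * 11.135529
= 5.5678

5.5678


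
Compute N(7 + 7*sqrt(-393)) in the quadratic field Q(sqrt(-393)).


N(a + b*sqrt(d)) = a^2 - d*b^2
= (7)^2 - (-393)*(7)^2
= 49 + 19257
= 19306

19306


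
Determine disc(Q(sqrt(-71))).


For K = Q(sqrt(d)) with d squarefree: disc(K) = d if d = 1 mod 4, and disc(K) = 4d if d = 2 or 3 mod 4.
Here d = -71, and d mod 4 = 1.
d = 1 mod 4 (O_K = Z[(1+sqrt(d))/2]), so disc(K) = d = -71

-71


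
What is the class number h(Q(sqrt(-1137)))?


K = Q(sqrt(-1137)). d mod 4 = 3, so D = disc(K) = 4d = -4548
h(K) equals the number of primitive reduced positive-definite forms (a, b, c) = a*x^2 + b*x*y + c*y^2 with b^2 - 4ac = D,
where reduced means |b| <= a <= c, with b >= 0 whenever |b| = a or a = c, and primitive means gcd(a, b, c) = 1.
Reduced forces 3a^2 <= |D| = 4548, so 1 <= a <= 38; b must have the parity of D, and c = (b^2 - D)/(4a) must be an integer >= a.
Enumerate a = 1..38, b in [-a, a]:
  a=1: (1, 0, 1137)  [1]
  a=2: (2, 2, 569)  [1]
  a=3: (3, 0, 379)  [1]
  a=4..5: none
  a=6: (6, 6, 191)  [1]
  a=7: (7, -4, 163), (7, 4, 163)  [2]
  a=8..13: none
  a=14: (14, -10, 83), (14, 10, 83)  [2]
  a=15..16: none
  a=17: (17, -12, 69), (17, 12, 69)  [2]
  a=18..20: none
  a=21: (21, -18, 58), (21, 18, 58)  [2]
  a=22: none
  a=23: (23, -12, 51), (23, 12, 51)  [2]
  a=24..28: none
  a=29: (29, -18, 42), (29, 18, 42)  [2]
  a=30: none
  a=31: (31, -28, 43), (31, 28, 43)  [2]
  a=32..33: none
  a=34: (34, -22, 37), (34, 22, 37)  [2]
  a=35..38: none
Total reduced forms: 1 + 1 + 1 + 1 + 2 + 2 + 2 + 2 + 2 + 2 + 2 + 2 = 20
h = 20

20


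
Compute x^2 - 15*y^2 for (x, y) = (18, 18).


x^2 - d*y^2
= 18^2 - 15*18^2
= 324 - 4860
= -4536

-4536


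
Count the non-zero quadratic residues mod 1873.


For prime p, the number of non-zero quadratic residues is (p-1)/2.
= (1873-1)/2
= 936

936


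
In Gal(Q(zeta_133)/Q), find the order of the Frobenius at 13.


The Frobenius at p in Gal(Q(zeta_n)/Q) = (Z/nZ)* is the class of p, so its order is ord_133(13), the smallest k >= 1 with 13^k = 1 mod 133.
n = 133 = 7 * 19, phi(133) = 108; the order divides phi(n).
Divisors of 108: 1, 2, 3, 4, 6, 9, 12, 18, 27, 36, 54, 108
Repeated squaring mod 133: 13^1 = 13, 13^2 = 36, 13^4 = 99, 13^8 = 92, 13^16 = 85, 13^32 = 43, 13^64 = 120
Test divisors in increasing order:
  k=1: 13^1 = 13 mod 133
  k=2: 13^2 = 36 mod 133
  k=3: 13^3 = 36 * 13 = 69 mod 133
  k=4: 13^4 = 99 mod 133
  k=6: 13^6 = 99 * 36 = 106 mod 133
  k=9: 13^9 = 92 * 13 = 132 mod 133
  k=12: 13^12 = 92 * 99 = 64 mod 133
  k=18: 13^18 = 85 * 36 = 1 mod 133  <- first divisor giving 1
Order = 18

18


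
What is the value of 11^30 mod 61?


p = 61 is prime and the exponent is (p-1)/2 = 30, so by Euler's criterion 11^30 = (11/61) = +1 or -1 mod 61.
Compute by square-and-multiply:
  30 = 16 + 8 + 4 + 2 (binary 11110)
  Repeated squaring mod 61: 11^1 = 11, 11^2 = 60, 11^4 = 1, 11^8 = 1, 11^16 = 1
  11^30 = 11^16 * 11^8 * 11^4 * 11^2 = 1 * 1 * 1 * 60 mod 61
    1 * 1 = 1 = 1 mod 61
    1 * 1 = 1 = 1 mod 61
    1 * 60 = 60 = 60 mod 61
  11^30 = 60 mod 61
Result 60 = p - 1 = -1 mod 61: 11 is a quadratic non-residue mod 61. As a residue in [0, p-1] the value is 60.
11^30 mod 61 = 60

60


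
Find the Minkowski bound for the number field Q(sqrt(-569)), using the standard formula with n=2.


d = -569, d mod 4 = 3, so disc(K) = 4d = -2276; |disc(K)| = 2276
Imaginary quadratic field, so n = 2, s = r2 = 1, r1 = 0
M = (n!/n^n) * (4/pi)^s * sqrt(|disc(K)|) = (2!/2^2) * (4/pi)^1 * sqrt(2276)
= 0.5 * 1.273240 * 47.707442
= 30.3715

30.3715


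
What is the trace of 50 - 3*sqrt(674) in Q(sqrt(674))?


Tr(a + b*sqrt(d)) = (a + b*sqrt(d)) + (a - b*sqrt(d)) = 2a
= 2 * (50)
= 100

100


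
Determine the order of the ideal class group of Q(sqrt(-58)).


K = Q(sqrt(-58)). d mod 4 = 2, so D = disc(K) = 4d = -232
h(K) equals the number of primitive reduced positive-definite forms (a, b, c) = a*x^2 + b*x*y + c*y^2 with b^2 - 4ac = D,
where reduced means |b| <= a <= c, with b >= 0 whenever |b| = a or a = c, and primitive means gcd(a, b, c) = 1.
Reduced forces 3a^2 <= |D| = 232, so 1 <= a <= 8; b must have the parity of D, and c = (b^2 - D)/(4a) must be an integer >= a.
Enumerate a = 1..8, b in [-a, a]:
  a=1: (1, 0, 58)  [1]
  a=2: (2, 0, 29)  [1]
  a=3..8: none
Total reduced forms: 1 + 1 = 2
h = 2

2


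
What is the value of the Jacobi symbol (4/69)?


Compute (4/69) via quadratic reciprocity:
  pull out 2: (2/69) = -1  (since 69 mod 8 = 5)
  pull out 2: (2/69) = -1  (since 69 mod 8 = 5)
  (1/69) = 1
Product of signs = 1

1


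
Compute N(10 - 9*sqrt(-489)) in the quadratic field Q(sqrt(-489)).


N(a + b*sqrt(d)) = a^2 - d*b^2
= (10)^2 - (-489)*(-9)^2
= 100 + 39609
= 39709

39709


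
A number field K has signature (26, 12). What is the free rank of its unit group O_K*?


By Dirichlet's unit theorem:
rank = r1 + r2 - 1
= 26 + 12 - 1
= 37

37


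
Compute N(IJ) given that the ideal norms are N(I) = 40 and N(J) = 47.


N(IJ) = N(I) * N(J)
= 40 * 47
= 1880

1880


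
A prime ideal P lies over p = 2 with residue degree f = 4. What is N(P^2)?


N(P^a) = p^(a*f)
= 2^(2*4)
= 2^8
= 256

256


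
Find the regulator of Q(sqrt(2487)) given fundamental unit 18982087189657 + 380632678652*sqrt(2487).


epsilon = 18982087189657 + 380632678652*sqrt(2487)
= 3.7964e+13
R = ln(3.7964e+13)
= 31.2677

31.2677


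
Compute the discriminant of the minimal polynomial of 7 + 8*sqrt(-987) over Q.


The element 7 + 8*sqrt(-987) has minimal polynomial:
x^2 - 14*x + 63217
Discriminant = (-14)^2 - 4*(63217)
= 196 - 252868
= -252672

-252672


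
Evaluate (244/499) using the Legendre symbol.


p = 499 is prime, so compute (244/499) with the reciprocity algorithm (Jacobi-symbol steps: pull out 2s via (2/n), flip via reciprocity, reduce):
  pull out 2: (2/499) = -1  (since 499 mod 8 = 3)
  pull out 2: (2/499) = -1  (since 499 mod 8 = 3)
  reciprocity: (61/499) -> +(499/61)
  reduce: (11/61)
  reciprocity: (11/61) -> +(61/11)
  reduce: (6/11)
  pull out 2: (2/11) = -1  (since 11 mod 8 = 3)
  reciprocity: (3/11) -> -(11/3)
  reduce: (2/3)
  pull out 2: (2/3) = -1  (since 3 mod 8 = 3)
  (1/3) = 1
Product of signs = -1
(244/499) = -1

-1


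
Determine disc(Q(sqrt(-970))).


For K = Q(sqrt(d)) with d squarefree: disc(K) = d if d = 1 mod 4, and disc(K) = 4d if d = 2 or 3 mod 4.
Here d = -970, and d mod 4 = 2.
d = 2 mod 4, not 1 (O_K = Z[sqrt(d)]), so disc(K) = 4d = 4 * (-970) = -3880

-3880


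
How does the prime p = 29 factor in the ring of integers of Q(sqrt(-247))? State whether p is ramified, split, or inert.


K = Q(sqrt(-247)). Since d mod 4 = 1, disc(K) = -247.
Check p | disc: -247 mod 29 = 14.
p does not divide disc. Compute Legendre symbol (d/p):
14^((29-1)/2) mod 29 = -1
(d/p) = -1, so p is inert: (p) stays prime with e=1, f=2, g=1.
Therefore p is inert.

inert


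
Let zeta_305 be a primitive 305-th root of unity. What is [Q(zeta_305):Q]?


The degree equals Euler's totient phi(305).
305 = 5 * 61
phi(305) = 240

240


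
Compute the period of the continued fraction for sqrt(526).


Run the CF algorithm for sqrt(526).
a_0 = floor(sqrt(526)) = 22; set m_0=0, q_0=1.
Recurrence: m' = q*a - m,  q' = (d - m'^2)/q,  a' = floor((a_0 + m')/q').
  step 1: m=22, q=42, a=1
  step 2: m=20, q=3, a=14
  step 3: m=22, q=14, a=3
  step 4: m=20, q=9, a=4
  step 5: m=16, q=30, a=1
  step 6: m=14, q=11, a=3
  step 7: m=19, q=15, a=2
  step 8: m=11, q=27, a=1
  step 9: m=16, q=10, a=3
  step 10: m=14, q=33, a=1
  step 11: m=19, q=5, a=8
  step 12: m=21, q=17, a=2
  step 13: m=13, q=21, a=1
  step 14: m=8, q=22, a=1
  step 15: m=14, q=15, a=2
  step 16: m=16, q=18, a=2
  step 17: m=20, q=7, a=6
  step 18: m=22, q=6, a=7
  step 19: m=20, q=21, a=2
  step 20: m=22, q=2, a=22
  step 21: m=22, q=21, a=2
  step 22: m=20, q=6, a=7
  step 23: m=22, q=7, a=6
  step 24: m=20, q=18, a=2
  step 25: m=16, q=15, a=2
  step 26: m=14, q=22, a=1
  step 27: m=8, q=21, a=1
  step 28: m=13, q=17, a=2
  step 29: m=21, q=5, a=8
  step 30: m=19, q=33, a=1
  step 31: m=14, q=10, a=3
  step 32: m=16, q=27, a=1
  step 33: m=11, q=15, a=2
  step 34: m=19, q=11, a=3
  step 35: m=14, q=30, a=1
  step 36: m=16, q=9, a=4
  step 37: m=20, q=14, a=3
  step 38: m=22, q=3, a=14
  step 39: m=20, q=42, a=1
  step 40: m=22, q=1, a=44
a_40 = 2*a_0 = 44, so the period closes here.
sqrt(526) = [22; 1, 14, 3, 4, 1, 3, 2, 1, 3, 1, 8, 2, 1, 1, 2, 2, 6, 7, 2, 22, 2, 7, 6, 2, 2, 1, 1, 2, 8, 1, 3, 1, 2, 3, 1, 4, 3, 14, 1, 44]
Period length = 40

40


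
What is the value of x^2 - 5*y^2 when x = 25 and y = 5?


x^2 - d*y^2
= 25^2 - 5*5^2
= 625 - 125
= 500

500


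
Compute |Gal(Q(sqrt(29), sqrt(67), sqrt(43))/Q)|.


The 3 square roots of distinct primes are multiplicatively independent over Q,
so [K:Q] = 2^3 and Gal(K/Q) is isomorphic to (Z/2Z)^3.
|Gal| = 2^3 = 8

8


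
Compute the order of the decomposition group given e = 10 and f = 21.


|D_P| = e * f
= 10 * 21
= 210

210


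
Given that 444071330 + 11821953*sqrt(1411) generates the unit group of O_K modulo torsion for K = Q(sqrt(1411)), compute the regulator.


epsilon = 444071330 + 11821953*sqrt(1411)
= 8.8814e+08
R = ln(8.8814e+08)
= 20.6046

20.6046


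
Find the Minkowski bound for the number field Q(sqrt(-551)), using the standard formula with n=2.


d = -551, d mod 4 = 1, so disc(K) = d = -551; |disc(K)| = 551
Imaginary quadratic field, so n = 2, s = r2 = 1, r1 = 0
M = (n!/n^n) * (4/pi)^s * sqrt(|disc(K)|) = (2!/2^2) * (4/pi)^1 * sqrt(551)
= 0.5 * 1.273240 * 23.473389
= 14.9436

14.9436


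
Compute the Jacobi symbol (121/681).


Compute (121/681) via quadratic reciprocity:
  reciprocity: (121/681) -> +(681/121)
  reduce: (76/121)
  pull out 2: (2/121) = +1  (since 121 mod 8 = 1)
  pull out 2: (2/121) = +1  (since 121 mod 8 = 1)
  reciprocity: (19/121) -> +(121/19)
  reduce: (7/19)
  reciprocity: (7/19) -> -(19/7)
  reduce: (5/7)
  reciprocity: (5/7) -> +(7/5)
  reduce: (2/5)
  pull out 2: (2/5) = -1  (since 5 mod 8 = 5)
  (1/5) = 1
Product of signs = 1

1


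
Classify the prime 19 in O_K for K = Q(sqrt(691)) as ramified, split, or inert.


K = Q(sqrt(691)). Since d mod 4 = 3, disc(K) = 2764.
Check p | disc: 2764 mod 19 = 9.
p does not divide disc. Compute Legendre symbol (d/p):
7^((19-1)/2) mod 19 = 1
(d/p) = 1, so p splits: (p) = P*P' with e=1, f=1, g=2.
Therefore p is split.

split


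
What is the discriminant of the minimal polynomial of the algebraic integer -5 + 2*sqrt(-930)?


The element -5 + 2*sqrt(-930) has minimal polynomial:
x^2 + 10*x + 3745
Discriminant = (10)^2 - 4*(3745)
= 100 - 14980
= -14880

-14880


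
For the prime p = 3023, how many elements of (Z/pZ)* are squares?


For prime p, the number of non-zero quadratic residues is (p-1)/2.
= (3023-1)/2
= 1511

1511


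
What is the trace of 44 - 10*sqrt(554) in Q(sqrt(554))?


Tr(a + b*sqrt(d)) = (a + b*sqrt(d)) + (a - b*sqrt(d)) = 2a
= 2 * (44)
= 88

88


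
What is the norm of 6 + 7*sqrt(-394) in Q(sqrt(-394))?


N(a + b*sqrt(d)) = a^2 - d*b^2
= (6)^2 - (-394)*(7)^2
= 36 + 19306
= 19342

19342


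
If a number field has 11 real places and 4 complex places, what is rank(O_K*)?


By Dirichlet's unit theorem:
rank = r1 + r2 - 1
= 11 + 4 - 1
= 14

14


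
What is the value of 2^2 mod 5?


p = 5 is prime and the exponent is (p-1)/2 = 2, so by Euler's criterion 2^2 = (2/5) = +1 or -1 mod 5.
Compute by square-and-multiply:
  2 = 2 (binary 10)
  Repeated squaring mod 5: 2^1 = 2, 2^2 = 4
  2^2 = 4 mod 5
Result 4 = p - 1 = -1 mod 5: 2 is a quadratic non-residue mod 5. As a residue in [0, p-1] the value is 4.
2^2 mod 5 = 4

4


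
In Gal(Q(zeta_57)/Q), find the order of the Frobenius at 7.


The Frobenius at p in Gal(Q(zeta_n)/Q) = (Z/nZ)* is the class of p, so its order is ord_57(7), the smallest k >= 1 with 7^k = 1 mod 57.
n = 57 = 3 * 19, phi(57) = 36; the order divides phi(n).
Divisors of 36: 1, 2, 3, 4, 6, 9, 12, 18, 36
Repeated squaring mod 57: 7^1 = 7, 7^2 = 49, 7^4 = 7, 7^8 = 49, 7^16 = 7, 7^32 = 49
Test divisors in increasing order:
  k=1: 7^1 = 7 mod 57
  k=2: 7^2 = 49 mod 57
  k=3: 7^3 = 49 * 7 = 1 mod 57  <- first divisor giving 1
Order = 3

3


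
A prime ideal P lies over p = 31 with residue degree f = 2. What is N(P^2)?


N(P^a) = p^(a*f)
= 31^(2*2)
= 31^4
= 923521

923521


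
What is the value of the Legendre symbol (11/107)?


p = 107 is prime, so compute (11/107) with the reciprocity algorithm (Jacobi-symbol steps: pull out 2s via (2/n), flip via reciprocity, reduce):
  reciprocity: (11/107) -> -(107/11)
  reduce: (8/11)
  pull out 2: (2/11) = -1  (since 11 mod 8 = 3)
  pull out 2: (2/11) = -1  (since 11 mod 8 = 3)
  pull out 2: (2/11) = -1  (since 11 mod 8 = 3)
  (1/11) = 1
Product of signs = 1
(11/107) = 1

1


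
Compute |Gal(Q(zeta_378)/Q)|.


|Gal(Q(zeta_378)/Q)| = phi(378)
= 108

108


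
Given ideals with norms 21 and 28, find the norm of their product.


N(IJ) = N(I) * N(J)
= 21 * 28
= 588

588


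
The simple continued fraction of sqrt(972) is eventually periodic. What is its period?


Run the CF algorithm for sqrt(972).
a_0 = floor(sqrt(972)) = 31; set m_0=0, q_0=1.
Recurrence: m' = q*a - m,  q' = (d - m'^2)/q,  a' = floor((a_0 + m')/q').
  step 1: m=31, q=11, a=5
  step 2: m=24, q=36, a=1
  step 3: m=12, q=23, a=1
  step 4: m=11, q=37, a=1
  step 5: m=26, q=8, a=7
  step 6: m=30, q=9, a=6
  step 7: m=24, q=44, a=1
  step 8: m=20, q=13, a=3
  step 9: m=19, q=47, a=1
  step 10: m=28, q=4, a=14
  step 11: m=28, q=47, a=1
  step 12: m=19, q=13, a=3
  step 13: m=20, q=44, a=1
  step 14: m=24, q=9, a=6
  step 15: m=30, q=8, a=7
  step 16: m=26, q=37, a=1
  step 17: m=11, q=23, a=1
  step 18: m=12, q=36, a=1
  step 19: m=24, q=11, a=5
  step 20: m=31, q=1, a=62
a_20 = 2*a_0 = 62, so the period closes here.
sqrt(972) = [31; 5, 1, 1, 1, 7, 6, 1, 3, 1, 14, 1, 3, 1, 6, 7, 1, 1, 1, 5, 62]
Period length = 20

20


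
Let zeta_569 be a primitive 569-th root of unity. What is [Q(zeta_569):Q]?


The degree equals Euler's totient phi(569).
569 = 569
phi(569) = 568

568


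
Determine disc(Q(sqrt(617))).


For K = Q(sqrt(d)) with d squarefree: disc(K) = d if d = 1 mod 4, and disc(K) = 4d if d = 2 or 3 mod 4.
Here d = 617, and d mod 4 = 1.
d = 1 mod 4 (O_K = Z[(1+sqrt(d))/2]), so disc(K) = d = 617

617


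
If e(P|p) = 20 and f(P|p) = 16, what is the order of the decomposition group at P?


|D_P| = e * f
= 20 * 16
= 320

320


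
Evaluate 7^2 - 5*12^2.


x^2 - d*y^2
= 7^2 - 5*12^2
= 49 - 720
= -671

-671


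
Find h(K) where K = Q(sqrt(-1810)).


K = Q(sqrt(-1810)). d mod 4 = 2, so D = disc(K) = 4d = -7240
h(K) equals the number of primitive reduced positive-definite forms (a, b, c) = a*x^2 + b*x*y + c*y^2 with b^2 - 4ac = D,
where reduced means |b| <= a <= c, with b >= 0 whenever |b| = a or a = c, and primitive means gcd(a, b, c) = 1.
Reduced forces 3a^2 <= |D| = 7240, so 1 <= a <= 49; b must have the parity of D, and c = (b^2 - D)/(4a) must be an integer >= a.
Enumerate a = 1..49, b in [-a, a]:
  a=1: (1, 0, 1810)  [1]
  a=2: (2, 0, 905)  [1]
  a=3..4: none
  a=5: (5, 0, 362)  [1]
  a=6..9: none
  a=10: (10, 0, 181)  [1]
  a=11: (11, -8, 166), (11, 8, 166)  [2]
  a=12: none
  a=13: (13, -12, 142), (13, 12, 142)  [2]
  a=14..16: none
  a=17: (17, -6, 107), (17, 6, 107)  [2]
  a=18..21: none
  a=22: (22, -8, 83), (22, 8, 83)  [2]
  a=23..25: none
  a=26: (26, -12, 71), (26, 12, 71)  [2]
  a=27..30: none
  a=31: (31, -18, 61), (31, 18, 61)  [2]
  a=32..33: none
  a=34: (34, -28, 59), (34, 28, 59)  [2]
  a=35..36: none
  a=37: (37, -30, 55), (37, 30, 55)  [2]
  a=38..49: none
Total reduced forms: 1 + 1 + 1 + 1 + 2 + 2 + 2 + 2 + 2 + 2 + 2 + 2 = 20
h = 20

20


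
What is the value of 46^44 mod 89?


p = 89 is prime and the exponent is (p-1)/2 = 44, so by Euler's criterion 46^44 = (46/89) = +1 or -1 mod 89.
Compute by square-and-multiply:
  44 = 32 + 8 + 4 (binary 101100)
  Repeated squaring mod 89: 46^1 = 46, 46^2 = 69, 46^4 = 44, 46^8 = 67, 46^16 = 39, 46^32 = 8
  46^44 = 46^32 * 46^8 * 46^4 = 8 * 67 * 44 mod 89
    8 * 67 = 536 = 2 mod 89
    2 * 44 = 88 = 88 mod 89
  46^44 = 88 mod 89
Result 88 = p - 1 = -1 mod 89: 46 is a quadratic non-residue mod 89. As a residue in [0, p-1] the value is 88.
46^44 mod 89 = 88

88


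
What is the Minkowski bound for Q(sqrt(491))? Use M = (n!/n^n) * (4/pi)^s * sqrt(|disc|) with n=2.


d = 491, d mod 4 = 3, so disc(K) = 4d = 1964; |disc(K)| = 1964
Real quadratic field, so n = 2, s = r2 = 0, r1 = 2
M = (n!/n^n) * (4/pi)^s * sqrt(|disc(K)|) = (2!/2^2) * (4/pi)^0 * sqrt(1964)
= 0.5 * 1.000000 * 44.317040
= 22.1585

22.1585
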